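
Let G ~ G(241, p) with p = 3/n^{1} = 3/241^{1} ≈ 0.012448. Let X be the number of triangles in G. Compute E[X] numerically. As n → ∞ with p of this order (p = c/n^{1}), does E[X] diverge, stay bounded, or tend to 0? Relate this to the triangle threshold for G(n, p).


Number of potential triangles: C(241, 3) = 2303960.
Each occurs with probability p³ ≈ (0.012448)³ ≈ 1.9289130e-06.
By linearity: E[X] = C(241, 3)·p³ ≈ 2303960 · 1.9289130e-06 ≈ 4.44414.
Here α = 1, so p = 3/n is exactly at the triangle threshold p ~ 1/n. Asymptotically E[X] → c³/6 = 3³/6 = 9/2 ≈ 4.50000, a bounded constant. In this regime the triangle count is asymptotically Poisson(c³/6).

E[X] ≈ 4.44414; in regime p = Θ(1/n^{1}) E[X] stays bounded (at the triangle threshold p ~ 1/n).


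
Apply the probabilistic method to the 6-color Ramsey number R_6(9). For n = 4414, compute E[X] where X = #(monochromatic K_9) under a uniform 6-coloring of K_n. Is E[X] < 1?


E[X] = C(4414, 9) · 6^{1 − 36} = 1738535657024887384307025382 · 6^{−35} = 1738535657024887384307025382/1719070799748422591028658176.
As a reduced fraction: E[X] = 869267828512443692153512691/859535399874211295514329088 ≈ 1.01132.
Is E[X] < 1? NO.
Since E[X] ≥ 1, the first-moment bound is inconclusive at n = 4414; it does NOT by itself certify R_6(9) > 4414.

E[X] = 869267828512443692153512691/859535399874211295514329088 ≈ 1.01132; E[X] ≥ 1; first-moment method inconclusive here.


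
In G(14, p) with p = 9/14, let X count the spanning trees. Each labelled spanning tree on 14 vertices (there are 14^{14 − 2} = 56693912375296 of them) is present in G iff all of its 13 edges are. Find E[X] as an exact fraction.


K_14 has 14^{14 − 2} = 56693912375296 labelled spanning trees.
For each such spanning tree H, let X_H = 1 if all 13 edges of H are present in G. Then P[X_H = 1] = p^{13} = (9/14)^{13} = 2541865828329/793714773254144.
Summing the indicators: E[X] = Σ_H E[X_H] = 56693912375296 · p^{13} = 56693912375296 · 2541865828329/793714773254144 = 2541865828329/14.
Numerically: E[X] ≈ 1.82e+11.

E[X] = 56693912375296 · (9/14)^{13} = 2541865828329/14 ≈ 1.82e+11.


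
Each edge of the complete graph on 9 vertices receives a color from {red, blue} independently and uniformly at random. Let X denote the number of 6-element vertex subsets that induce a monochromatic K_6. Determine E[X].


Let X = Σ_S X_S over the C(9, 6) = 84 subsets S of size 6, where X_S = 1 if the K_6 on S is monochromatic.
For a fixed S, the K_6 on S has C(6, 2) = 15 edges. P[all 15 edges red] = (1/2)^15, and likewise for blue, so P[monochromatic] = 2·(1/2)^15 = 2^{1 − 15} = 1/16384.
Summing: E[X] = C(9, 6) · 2^{1 − 15} = 84 · 1/16384 = 21/4096.
Numerically: E[X] ≈ 0.005127.

E[X] = C(9,6)·2^(1−C(6,2)) = 21/4096 ≈ 0.005127.


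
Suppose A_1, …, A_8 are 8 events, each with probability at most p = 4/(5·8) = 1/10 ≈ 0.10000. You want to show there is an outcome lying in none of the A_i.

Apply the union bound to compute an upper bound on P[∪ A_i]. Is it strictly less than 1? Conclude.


Union bound: P[∪_{i=1}^{8} A_i] ≤ Σ_i P[A_i] ≤ 8·p = 8·(1/10) = 4/5.
Numerically: 4/5 ≈ 0.80000.
Is 4/5 < 1? YES.
Since P[∪ A_i] ≤ 4/5 < 1, the complement has P[∩ A_i^c] ≥ 1 − 4/5 = 1/5 > 0, so some outcome avoids every A_i.

8·p = 4/5 ≈ 0.80000; existence CERTIFIED by the union bound.


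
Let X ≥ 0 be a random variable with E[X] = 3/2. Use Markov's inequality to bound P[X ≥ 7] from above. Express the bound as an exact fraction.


μ = E[X] = 3/2, a = 7.
Markov: P[X ≥ 7] ≤ μ/a = (3/2)/7 = 3/14.
Numerically: ≈ 0.214286.
(Since a = 7 > μ = 1.500000, the bound 3/14 is < 1 and informative.)

P[X ≥ 7] ≤ 3/14 ≈ 0.214286.


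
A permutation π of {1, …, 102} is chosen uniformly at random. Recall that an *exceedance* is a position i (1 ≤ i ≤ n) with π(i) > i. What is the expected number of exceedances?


Write X = Σ_{i=1}^{102} X_i, where X_i = 1_{π(i) > i}.
For each fixed i, π(i) is uniform over {1, …, 102} (marginal of a uniform permutation), so P[π(i) > i] = (n − i)/n. Summing: Σ_{i=1}^{102} (n − i)/n = (0 + 1 + … + 101)/102 = 102(102 − 1)/(2·102) = (102 − 1)/2.
Hence E[X] = Σ_{i=1}^{102} (102 − i)/102 = 101/2 ≈ 50.500.

E[X] = 101/2 = 50.500.


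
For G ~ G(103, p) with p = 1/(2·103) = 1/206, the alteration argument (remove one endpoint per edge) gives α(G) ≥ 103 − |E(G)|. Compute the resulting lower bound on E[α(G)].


E[|E(G)|] = C(103, 2)·p = 5253 · (1/206) = 51/2.
E[α(G)] ≥ n − E[|E(G)|] = 103 − 51/2 = 155/2.
Numerically: ≈ 77.500000.
(This is only a lower bound; the true E[α(G)] may be larger.)

E[α(G)] ≥ 155/2 ≈ 77.500000.


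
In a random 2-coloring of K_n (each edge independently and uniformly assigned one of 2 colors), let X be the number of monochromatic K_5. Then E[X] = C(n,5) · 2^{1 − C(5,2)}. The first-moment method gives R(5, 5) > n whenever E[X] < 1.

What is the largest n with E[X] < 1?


We need C(n, 5) · 2^{1 − 10} < 1, i.e. C(n, 5) < 2^{10 − 1} = 512.
Check values of n near the boundary:
  n = 9: C(9, 5) = 126; 126 < 512? YES
  n = 10: C(10, 5) = 252; 252 < 512? YES
  n = 11: C(11, 5) = 462; 462 < 512? YES
  n = 12: C(12, 5) = 792; 792 < 512? NO
  n = 13: C(13, 5) = 1287; 1287 < 512? NO
The largest n with C(n, 5) < 512 is n = 11 (where E[X] = 231/256 ≈ 0.902344). Hence R(5, 5) > 11, i.e. R(5, 5) ≥ 12.

Largest n = 11; hence R(5, 5) > 11.


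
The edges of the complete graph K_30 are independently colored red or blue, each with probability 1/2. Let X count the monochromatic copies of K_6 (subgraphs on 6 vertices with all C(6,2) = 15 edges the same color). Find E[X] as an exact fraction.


Let X = Σ_S X_S over the C(30, 6) = 593775 subsets S of size 6, where X_S = 1 if the K_6 on S is monochromatic.
For a fixed S, the K_6 on S has C(6, 2) = 15 edges. P[all 15 edges red] = (1/2)^15, and likewise for blue, so P[monochromatic] = 2·(1/2)^15 = 2^{1 − 15} = 1/16384.
By linearity of expectation: E[X] = C(30, 6) · 2^{1 − 15} = 593775 · 1/16384 = 593775/16384.
Numerically: E[X] ≈ 36.241.

E[X] = C(30,6)·2^(1−C(6,2)) = 593775/16384 ≈ 36.241.


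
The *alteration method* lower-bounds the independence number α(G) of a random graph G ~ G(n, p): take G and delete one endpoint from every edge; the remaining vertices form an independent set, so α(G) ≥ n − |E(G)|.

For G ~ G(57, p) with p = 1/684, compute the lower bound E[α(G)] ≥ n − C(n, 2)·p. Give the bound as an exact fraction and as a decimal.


E[|E(G)|] = C(57, 2)·p = 1596 · (1/684) = 7/3.
E[α(G)] ≥ n − E[|E(G)|] = 57 − 7/3 = 164/3.
Numerically: ≈ 54.667.
(This is only a lower bound; the true E[α(G)] may be larger.)

E[α(G)] ≥ 164/3 ≈ 54.667.


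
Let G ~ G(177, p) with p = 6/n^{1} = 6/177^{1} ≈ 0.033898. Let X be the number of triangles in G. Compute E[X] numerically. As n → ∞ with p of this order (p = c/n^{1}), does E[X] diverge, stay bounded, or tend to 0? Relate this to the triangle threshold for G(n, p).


Number of potential triangles: C(177, 3) = 908600.
Each occurs with probability p³ ≈ (0.033898)³ ≈ 3.8952376e-05.
By linearity: E[X] = C(177, 3)·p³ ≈ 908600 · 3.8952376e-05 ≈ 35.39213.
Here α = 1, so p = 6/n is exactly at the triangle threshold p ~ 1/n. Asymptotically E[X] → c³/6 = 6³/6 = 36 ≈ 36.00000, a bounded constant. In this regime the triangle count is asymptotically Poisson(c³/6).

E[X] ≈ 35.39213; in regime p = Θ(1/n^{1}) E[X] stays bounded (at the triangle threshold p ~ 1/n).


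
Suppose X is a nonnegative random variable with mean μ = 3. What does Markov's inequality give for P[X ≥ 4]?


μ = E[X] = 3, a = 4.
Markov: P[X ≥ 4] ≤ μ/a = (3)/4 = 3/4.
Numerically: ≈ 0.7500.
(Since a = 4 > μ = 3.0000, the bound 3/4 is < 1 and informative.)

P[X ≥ 4] ≤ 3/4 ≈ 0.7500.


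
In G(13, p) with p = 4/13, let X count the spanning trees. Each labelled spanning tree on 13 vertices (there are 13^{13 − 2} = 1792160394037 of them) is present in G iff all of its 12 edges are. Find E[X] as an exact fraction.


K_13 has 13^{13 − 2} = 1792160394037 labelled spanning trees.
For each such spanning tree H, let X_H = 1 if all 12 edges of H are present in G. Then P[X_H = 1] = p^{12} = (4/13)^{12} = 16777216/23298085122481.
By linearity of expectation: E[X] = Σ_H E[X_H] = 1792160394037 · p^{12} = 1792160394037 · 16777216/23298085122481 = 16777216/13.
Numerically: E[X] ≈ 1.2906e+06.

E[X] = 1792160394037 · (4/13)^{12} = 16777216/13 ≈ 1.2906e+06.


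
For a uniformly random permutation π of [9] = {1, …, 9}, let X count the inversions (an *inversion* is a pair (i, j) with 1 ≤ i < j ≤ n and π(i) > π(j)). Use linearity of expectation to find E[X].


Write X = Σ X_I over the C(9, 2) = 36 pairs i < j, with X_I the indicator of one inversion.
There are 36 indicators.
For each fixed pair i < j, the values π(i) and π(j) are two distinct elements of {1, …, 9} in uniformly random order; by symmetry P[π(i) > π(j)] = 1/2.
By linearity: E[X] = 36 · (1/2) = C(9, 2) · (1/2) = 36/2 = 18 ≈ 18.0000.

E[X] = 18 = 18.0000.


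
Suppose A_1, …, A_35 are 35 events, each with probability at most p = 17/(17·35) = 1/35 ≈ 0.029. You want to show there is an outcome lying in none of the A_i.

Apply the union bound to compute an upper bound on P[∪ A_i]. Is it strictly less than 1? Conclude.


Union bound: P[∪_{i=1}^{35} A_i] ≤ Σ_i P[A_i] ≤ 35·p = 35·(1/35) = 1.
Numerically: 1 ≈ 1.000.
Is 1 < 1? NO.
Since the bound 1 is ≥ 1, the union bound is uninformative here; it does NOT by itself certify existence.

35·p = 1 ≈ 1.000; existence NOT certified by the union bound.


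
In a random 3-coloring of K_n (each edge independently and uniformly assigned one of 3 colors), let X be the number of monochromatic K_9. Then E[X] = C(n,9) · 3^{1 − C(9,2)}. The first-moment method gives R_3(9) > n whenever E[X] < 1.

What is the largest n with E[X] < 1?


We need C(n, 9) · 3^{1 − 36} < 1, i.e. C(n, 9) < 3^{36 − 1} = 50031545098999707.
Check values of n near the boundary:
  n = 299: C(299, 9) = 46610674441390059; 46610674441390059 < 50031545098999707? YES
  n = 300: C(300, 9) = 48052241692154700; 48052241692154700 < 50031545098999707? YES
  n = 301: C(301, 9) = 49533303936090975; 49533303936090975 < 50031545098999707? YES
  n = 302: C(302, 9) = 51054804739588650; 51054804739588650 < 50031545098999707? NO
  n = 303: C(303, 9) = 52617706925494425; 52617706925494425 < 50031545098999707? NO
  n = 304: C(304, 9) = 54222992899492560; 54222992899492560 < 50031545098999707? NO
The largest n with C(n, 9) < 50031545098999707 is n = 301 (where E[X] = 16511101312030325/16677181699666569 ≈ 0.990). Hence R_3(9) > 301, i.e. R_3(9) ≥ 302.

Largest n = 301; hence R_3(9) > 301.


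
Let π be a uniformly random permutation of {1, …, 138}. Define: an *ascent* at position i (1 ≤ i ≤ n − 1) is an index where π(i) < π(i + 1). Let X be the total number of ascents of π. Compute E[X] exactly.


Write X = Σ X_I over i = 1, …, 137, with X_I the indicator of one ascent.
There are 137 indicators.
For each fixed i, the pair (π(i), π(i+1)) is a uniformly random ordered pair of distinct values from {1, …, 138}; by symmetry P[π(i) < π(i+1)] = 1/2.
By linearity: E[X] = 137 · (1/2) = (138 − 1) · (1/2) = 137/2 ≈ 68.5000.

E[X] = 137/2 = 68.5000.


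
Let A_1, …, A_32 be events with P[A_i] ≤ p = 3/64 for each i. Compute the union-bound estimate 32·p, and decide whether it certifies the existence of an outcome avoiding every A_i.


Union bound: P[∪_{i=1}^{32} A_i] ≤ Σ_i P[A_i] ≤ 32·p = 32·(3/64) = 3/2.
Numerically: 3/2 ≈ 1.50000.
Is 3/2 < 1? NO.
Since the bound 3/2 is ≥ 1, the union bound is uninformative here; it does NOT by itself certify existence.

32·p = 3/2 ≈ 1.50000; existence NOT certified by the union bound.


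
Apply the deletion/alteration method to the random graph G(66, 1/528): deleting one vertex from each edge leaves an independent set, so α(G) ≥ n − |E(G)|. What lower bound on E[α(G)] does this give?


E[|E(G)|] = C(66, 2)·p = 2145 · (1/528) = 65/16.
E[α(G)] ≥ n − E[|E(G)|] = 66 − 65/16 = 991/16.
Numerically: ≈ 61.938.
(This is only a lower bound; the true E[α(G)] may be larger.)

E[α(G)] ≥ 991/16 ≈ 61.938.


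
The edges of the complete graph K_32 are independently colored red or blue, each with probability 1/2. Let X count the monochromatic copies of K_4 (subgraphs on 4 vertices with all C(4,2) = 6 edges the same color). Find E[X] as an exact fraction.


Let X = Σ_S X_S over the C(32, 4) = 35960 subsets S of size 4, where X_S = 1 if the K_4 on S is monochromatic.
For a fixed S, the K_4 on S has C(4, 2) = 6 edges. P[all 6 edges red] = (1/2)^6, and likewise for blue, so P[monochromatic] = 2·(1/2)^6 = 2^{1 − 6} = 1/32.
By linearity of expectation: E[X] = C(32, 4) · 2^{1 − 6} = 35960 · 1/32 = 4495/4.
Numerically: E[X] ≈ 1123.7500.

E[X] = C(32,4)·2^(1−C(4,2)) = 4495/4 ≈ 1123.7500.


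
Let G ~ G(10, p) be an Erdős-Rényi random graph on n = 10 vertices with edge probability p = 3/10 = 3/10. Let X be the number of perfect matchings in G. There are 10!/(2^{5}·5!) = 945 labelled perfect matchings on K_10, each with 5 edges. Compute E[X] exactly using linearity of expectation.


K_10 has 10!/(2^{5}·5!) = 945 labelled perfect matchings.
For each such perfect matching H, let X_H = 1 if all 5 edges of H are present in G. Then P[X_H = 1] = p^{5} = (3/10)^{5} = 243/100000.
Summing the indicators: E[X] = Σ_H E[X_H] = 945 · p^{5} = 945 · 243/100000 = 45927/20000.
Numerically: E[X] ≈ 2.3.

E[X] = 945 · (3/10)^{5} = 45927/20000 ≈ 2.3.


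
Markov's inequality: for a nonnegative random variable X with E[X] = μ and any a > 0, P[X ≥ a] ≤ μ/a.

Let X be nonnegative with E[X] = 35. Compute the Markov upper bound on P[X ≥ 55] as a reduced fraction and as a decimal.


μ = E[X] = 35, a = 55.
Markov: P[X ≥ 55] ≤ μ/a = (35)/55 = 7/11.
Numerically: ≈ 0.63636.
(Since a = 55 > μ = 35.00000, the bound 7/11 is < 1 and informative.)

P[X ≥ 55] ≤ 7/11 ≈ 0.63636.


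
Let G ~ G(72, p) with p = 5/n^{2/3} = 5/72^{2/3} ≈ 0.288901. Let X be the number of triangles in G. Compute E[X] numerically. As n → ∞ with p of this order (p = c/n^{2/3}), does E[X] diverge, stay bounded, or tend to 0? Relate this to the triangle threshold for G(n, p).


Number of potential triangles: C(72, 3) = 59640.
Each occurs with probability p³ ≈ (0.288901)³ ≈ 2.41126543e-02.
By linearity: E[X] = C(72, 3)·p³ ≈ 59640 · 2.41126543e-02 ≈ 1438.078704.
Since α = 2/3 < 1, p = c/n^{2/3} ≫ 1/n is above the triangle threshold p ~ 1/n. Asymptotically E[X] ~ (c³/6)·n^{3(1−α)} = (5³/6)·n^{1} → ∞; triangles are abundant w.h.p.

E[X] ≈ 1438.078704; in regime p = Θ(1/n^{2/3}) E[X] diverges (above the triangle threshold p ~ 1/n).


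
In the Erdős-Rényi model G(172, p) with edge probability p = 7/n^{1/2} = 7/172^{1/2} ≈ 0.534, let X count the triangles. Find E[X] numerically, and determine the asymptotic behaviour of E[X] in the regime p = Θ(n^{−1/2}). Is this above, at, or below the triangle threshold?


Number of potential triangles: C(172, 3) = 833340.
Each occurs with probability p³ ≈ (0.534)³ ≈ 1.52055e-01.
By linearity: E[X] = C(172, 3)·p³ ≈ 833340 · 1.52055e-01 ≈ 126713.731.
Since α = 1/2 < 1, p = c/n^{1/2} ≫ 1/n is above the triangle threshold p ~ 1/n. Asymptotically E[X] ~ (c³/6)·n^{3(1−α)} = (7³/6)·n^{1.5} → ∞; triangles are abundant w.h.p.

E[X] ≈ 126713.731; in regime p = Θ(1/n^{1/2}) E[X] diverges (above the triangle threshold p ~ 1/n).


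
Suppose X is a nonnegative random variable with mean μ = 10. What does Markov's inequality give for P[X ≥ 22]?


μ = E[X] = 10, a = 22.
Markov: P[X ≥ 22] ≤ μ/a = (10)/22 = 5/11.
Numerically: ≈ 0.45455.
(Since a = 22 > μ = 10.00000, the bound 5/11 is < 1 and informative.)

P[X ≥ 22] ≤ 5/11 ≈ 0.45455.


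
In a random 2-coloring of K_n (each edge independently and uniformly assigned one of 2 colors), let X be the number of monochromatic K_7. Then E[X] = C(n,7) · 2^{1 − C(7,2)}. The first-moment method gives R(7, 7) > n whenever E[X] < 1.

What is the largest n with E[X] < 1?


We need C(n, 7) · 2^{1 − 21} < 1, i.e. C(n, 7) < 2^{21 − 1} = 1048576.
Check values of n near the boundary:
  n = 22: C(22, 7) = 170544; 170544 < 1048576? YES
  n = 23: C(23, 7) = 245157; 245157 < 1048576? YES
  n = 24: C(24, 7) = 346104; 346104 < 1048576? YES
  n = 25: C(25, 7) = 480700; 480700 < 1048576? YES
  n = 26: C(26, 7) = 657800; 657800 < 1048576? YES
  n = 27: C(27, 7) = 888030; 888030 < 1048576? YES
  n = 28: C(28, 7) = 1184040; 1184040 < 1048576? NO
  n = 29: C(29, 7) = 1560780; 1560780 < 1048576? NO
The largest n with C(n, 7) < 1048576 is n = 27 (where E[X] = 444015/524288 ≈ 0.8468914). Hence R(7, 7) > 27, i.e. R(7, 7) ≥ 28.

Largest n = 27; hence R(7, 7) > 27.


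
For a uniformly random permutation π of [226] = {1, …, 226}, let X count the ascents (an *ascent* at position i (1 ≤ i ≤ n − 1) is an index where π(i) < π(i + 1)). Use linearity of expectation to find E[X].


Write X = Σ X_I over i = 1, …, 225, with X_I the indicator of one ascent.
There are 225 indicators.
For each fixed i, the pair (π(i), π(i+1)) is a uniformly random ordered pair of distinct values from {1, …, 226}; by symmetry P[π(i) < π(i+1)] = 1/2.
By linearity: E[X] = 225 · (1/2) = (226 − 1) · (1/2) = 225/2 ≈ 112.5000.

E[X] = 225/2 = 112.5000.


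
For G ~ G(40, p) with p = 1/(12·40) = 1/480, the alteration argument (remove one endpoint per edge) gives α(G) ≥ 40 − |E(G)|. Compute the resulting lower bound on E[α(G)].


E[|E(G)|] = C(40, 2)·p = 780 · (1/480) = 13/8.
E[α(G)] ≥ n − E[|E(G)|] = 40 − 13/8 = 307/8.
Numerically: ≈ 38.375.
(This is only a lower bound; the true E[α(G)] may be larger.)

E[α(G)] ≥ 307/8 ≈ 38.375.


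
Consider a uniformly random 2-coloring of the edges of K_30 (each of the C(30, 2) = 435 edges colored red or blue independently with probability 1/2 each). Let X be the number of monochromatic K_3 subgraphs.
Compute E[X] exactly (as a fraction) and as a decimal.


Let X = Σ_S X_S over the C(30, 3) = 4060 subsets S of size 3, where X_S = 1 if the K_3 on S is monochromatic.
For a fixed S, the K_3 on S has C(3, 2) = 3 edges. P[all 3 edges red] = (1/2)^3, and likewise for blue, so P[monochromatic] = 2·(1/2)^3 = 2^{1 − 3} = 1/4.
Summing: E[X] = C(30, 3) · 2^{1 − 3} = 4060 · 1/4 = 1015.
Numerically: E[X] ≈ 1015.000.

E[X] = C(30,3)·2^(1−C(3,2)) = 1015 ≈ 1015.000.


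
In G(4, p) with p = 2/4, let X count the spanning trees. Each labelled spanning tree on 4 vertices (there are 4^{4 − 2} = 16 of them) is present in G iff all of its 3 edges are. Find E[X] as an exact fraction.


K_4 has 4^{4 − 2} = 16 labelled spanning trees.
For each such spanning tree H, let X_H = 1 if all 3 edges of H are present in G. Then P[X_H = 1] = p^{3} = (1/2)^{3} = 1/8.
By linearity of expectation: E[X] = Σ_H E[X_H] = 16 · p^{3} = 16 · 1/8 = 2.
Numerically: E[X] ≈ 2.

E[X] = 16 · (1/2)^{3} = 2 ≈ 2.


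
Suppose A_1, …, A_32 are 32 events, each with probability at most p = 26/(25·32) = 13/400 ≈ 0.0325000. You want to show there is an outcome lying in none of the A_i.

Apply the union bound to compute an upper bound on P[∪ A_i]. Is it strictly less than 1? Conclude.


Union bound: P[∪_{i=1}^{32} A_i] ≤ Σ_i P[A_i] ≤ 32·p = 32·(13/400) = 26/25.
Numerically: 26/25 ≈ 1.0400000.
Is 26/25 < 1? NO.
Since the bound 26/25 is ≥ 1, the union bound is uninformative here; it does NOT by itself certify existence.

32·p = 26/25 ≈ 1.0400000; existence NOT certified by the union bound.


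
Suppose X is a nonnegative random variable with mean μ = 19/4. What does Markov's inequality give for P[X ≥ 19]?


μ = E[X] = 19/4, a = 19.
Markov: P[X ≥ 19] ≤ μ/a = (19/4)/19 = 1/4.
Numerically: ≈ 0.2500.
(Since a = 19 > μ = 4.7500, the bound 1/4 is < 1 and informative.)

P[X ≥ 19] ≤ 1/4 ≈ 0.2500.


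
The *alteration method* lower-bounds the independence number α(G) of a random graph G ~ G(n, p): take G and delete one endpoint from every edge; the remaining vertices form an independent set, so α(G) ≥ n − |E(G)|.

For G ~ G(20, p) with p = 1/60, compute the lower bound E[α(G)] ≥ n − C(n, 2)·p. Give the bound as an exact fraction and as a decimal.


E[|E(G)|] = C(20, 2)·p = 190 · (1/60) = 19/6.
E[α(G)] ≥ n − E[|E(G)|] = 20 − 19/6 = 101/6.
Numerically: ≈ 16.833333.
(This is only a lower bound; the true E[α(G)] may be larger.)

E[α(G)] ≥ 101/6 ≈ 16.833333.


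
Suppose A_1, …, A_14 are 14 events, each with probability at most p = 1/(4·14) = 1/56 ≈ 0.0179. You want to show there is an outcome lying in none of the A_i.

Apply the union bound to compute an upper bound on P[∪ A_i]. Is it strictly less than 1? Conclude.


Union bound: P[∪_{i=1}^{14} A_i] ≤ Σ_i P[A_i] ≤ 14·p = 14·(1/56) = 1/4.
Numerically: 1/4 ≈ 0.2500.
Is 1/4 < 1? YES.
Since P[∪ A_i] ≤ 1/4 < 1, the complement has P[∩ A_i^c] ≥ 1 − 1/4 = 3/4 > 0, so some outcome avoids every A_i.

14·p = 1/4 ≈ 0.2500; existence CERTIFIED by the union bound.


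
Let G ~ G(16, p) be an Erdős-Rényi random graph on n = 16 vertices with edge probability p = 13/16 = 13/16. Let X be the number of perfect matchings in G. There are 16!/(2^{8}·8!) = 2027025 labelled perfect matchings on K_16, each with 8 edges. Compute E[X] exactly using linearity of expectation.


K_16 has 16!/(2^{8}·8!) = 2027025 labelled perfect matchings.
For each such perfect matching H, let X_H = 1 if all 8 edges of H are present in G. Then P[X_H = 1] = p^{8} = (13/16)^{8} = 815730721/4294967296.
By linearity: E[X] = Σ_H E[X_H] = 2027025 · p^{8} = 2027025 · 815730721/4294967296 = 1653506564735025/4294967296.
Numerically: E[X] ≈ 3.85e+05.

E[X] = 2027025 · (13/16)^{8} = 1653506564735025/4294967296 ≈ 3.85e+05.


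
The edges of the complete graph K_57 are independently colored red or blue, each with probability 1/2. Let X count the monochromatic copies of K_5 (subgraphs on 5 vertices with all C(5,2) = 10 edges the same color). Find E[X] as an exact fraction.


Let X = Σ_S X_S over the C(57, 5) = 4187106 subsets S of size 5, where X_S = 1 if the K_5 on S is monochromatic.
For a fixed S, the K_5 on S has C(5, 2) = 10 edges. P[all 10 edges red] = (1/2)^10, and likewise for blue, so P[monochromatic] = 2·(1/2)^10 = 2^{1 − 10} = 1/512.
By linearity: E[X] = C(57, 5) · 2^{1 − 10} = 4187106 · 1/512 = 2093553/256.
Numerically: E[X] ≈ 8177.9414.

E[X] = C(57,5)·2^(1−C(5,2)) = 2093553/256 ≈ 8177.9414.


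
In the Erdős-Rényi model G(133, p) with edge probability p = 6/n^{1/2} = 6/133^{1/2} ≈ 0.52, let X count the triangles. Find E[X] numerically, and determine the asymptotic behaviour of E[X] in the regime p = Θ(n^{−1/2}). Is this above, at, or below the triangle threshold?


Number of potential triangles: C(133, 3) = 383306.
Each occurs with probability p³ ≈ (0.52)³ ≈ 1.40824e-01.
By linearity: E[X] = C(133, 3)·p³ ≈ 383306 · 1.40824e-01 ≈ 53978.636.
Since α = 1/2 < 1, p = c/n^{1/2} ≫ 1/n is above the triangle threshold p ~ 1/n. Asymptotically E[X] ~ (c³/6)·n^{3(1−α)} = (6³/6)·n^{1.5} → ∞; triangles are abundant w.h.p.

E[X] ≈ 53978.636; in regime p = Θ(1/n^{1/2}) E[X] diverges (above the triangle threshold p ~ 1/n).


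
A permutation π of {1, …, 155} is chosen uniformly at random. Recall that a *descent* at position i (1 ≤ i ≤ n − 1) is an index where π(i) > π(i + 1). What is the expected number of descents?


Write X = Σ X_I over i = 1, …, 154, with X_I the indicator of one descent.
There are 154 indicators.
For each fixed i, the pair (π(i), π(i+1)) is a uniformly random ordered pair of distinct values from {1, …, 155}; by symmetry P[π(i) > π(i+1)] = 1/2.
By linearity: E[X] = 154 · (1/2) = (155 − 1) · (1/2) = 77 ≈ 77.000.

E[X] = 77 = 77.000.


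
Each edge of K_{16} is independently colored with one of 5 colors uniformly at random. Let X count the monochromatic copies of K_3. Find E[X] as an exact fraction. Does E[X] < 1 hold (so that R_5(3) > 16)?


E[X] = C(16, 3) · 5^{1 − 3} = 560 · 5^{−2} = 560/25.
As a reduced fraction: E[X] = 112/5 ≈ 22.4000.
Is E[X] < 1? NO.
Since E[X] ≥ 1, the first-moment bound is inconclusive at n = 16; it does NOT by itself certify R_5(3) > 16.

E[X] = 112/5 ≈ 22.4000; E[X] ≥ 1; first-moment method inconclusive here.


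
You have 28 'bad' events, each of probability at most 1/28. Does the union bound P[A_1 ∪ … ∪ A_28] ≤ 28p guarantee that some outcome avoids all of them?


Union bound: P[∪_{i=1}^{28} A_i] ≤ Σ_i P[A_i] ≤ 28·p = 28·(1/28) = 1.
Numerically: 1 ≈ 1.0000000.
Is 1 < 1? NO.
Since the bound 1 is ≥ 1, the union bound is uninformative here; it does NOT by itself certify existence.

28·p = 1 ≈ 1.0000000; existence NOT certified by the union bound.


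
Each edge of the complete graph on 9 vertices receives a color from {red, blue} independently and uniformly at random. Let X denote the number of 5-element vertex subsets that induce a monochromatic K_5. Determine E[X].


Let X = Σ_S X_S over the C(9, 5) = 126 subsets S of size 5, where X_S = 1 if the K_5 on S is monochromatic.
For a fixed S, the K_5 on S has C(5, 2) = 10 edges. P[all 10 edges red] = (1/2)^10, and likewise for blue, so P[monochromatic] = 2·(1/2)^10 = 2^{1 − 10} = 1/512.
Summing: E[X] = C(9, 5) · 2^{1 − 10} = 126 · 1/512 = 63/256.
Numerically: E[X] ≈ 0.2461.

E[X] = C(9,5)·2^(1−C(5,2)) = 63/256 ≈ 0.2461.


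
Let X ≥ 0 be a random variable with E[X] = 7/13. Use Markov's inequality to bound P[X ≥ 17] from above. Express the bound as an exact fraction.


μ = E[X] = 7/13, a = 17.
Markov: P[X ≥ 17] ≤ μ/a = (7/13)/17 = 7/221.
Numerically: ≈ 0.031674.
(Since a = 17 > μ = 0.538462, the bound 7/221 is < 1 and informative.)

P[X ≥ 17] ≤ 7/221 ≈ 0.031674.


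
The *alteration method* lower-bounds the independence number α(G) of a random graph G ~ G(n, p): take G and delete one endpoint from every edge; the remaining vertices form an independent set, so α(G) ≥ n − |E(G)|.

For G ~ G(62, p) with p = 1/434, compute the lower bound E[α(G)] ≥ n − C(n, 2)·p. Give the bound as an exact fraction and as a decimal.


E[|E(G)|] = C(62, 2)·p = 1891 · (1/434) = 61/14.
E[α(G)] ≥ n − E[|E(G)|] = 62 − 61/14 = 807/14.
Numerically: ≈ 57.643.
(This is only a lower bound; the true E[α(G)] may be larger.)

E[α(G)] ≥ 807/14 ≈ 57.643.


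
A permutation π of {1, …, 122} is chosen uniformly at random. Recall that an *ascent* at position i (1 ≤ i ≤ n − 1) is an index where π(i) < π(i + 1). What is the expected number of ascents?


Write X = Σ X_I over i = 1, …, 121, with X_I the indicator of one ascent.
There are 121 indicators.
For each fixed i, the pair (π(i), π(i+1)) is a uniformly random ordered pair of distinct values from {1, …, 122}; by symmetry P[π(i) < π(i+1)] = 1/2.
By linearity: E[X] = 121 · (1/2) = (122 − 1) · (1/2) = 121/2 ≈ 60.5000.

E[X] = 121/2 = 60.5000.


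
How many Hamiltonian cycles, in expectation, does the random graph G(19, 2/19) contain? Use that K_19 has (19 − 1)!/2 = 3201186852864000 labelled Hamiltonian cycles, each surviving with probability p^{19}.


K_19 has (19 − 1)!/2 = 3201186852864000 labelled Hamiltonian cycles.
For each such Hamiltonian cycle H, let X_H = 1 if all 19 edges of H are present in G. Then P[X_H = 1] = p^{19} = (2/19)^{19} = 524288/1978419655660313589123979.
Summing the indicators: E[X] = Σ_H E[X_H] = 3201186852864000 · p^{19} = 3201186852864000 · 524288/1978419655660313589123979 = 1678343852714360832000/1978419655660313589123979.
Numerically: E[X] ≈ 0.0008483.

E[X] = 3201186852864000 · (2/19)^{19} = 1678343852714360832000/1978419655660313589123979 ≈ 0.0008483.


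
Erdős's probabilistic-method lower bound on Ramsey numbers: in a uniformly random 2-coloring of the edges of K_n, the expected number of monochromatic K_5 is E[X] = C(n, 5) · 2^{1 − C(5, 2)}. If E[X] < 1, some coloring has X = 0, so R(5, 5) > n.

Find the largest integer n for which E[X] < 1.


We need C(n, 5) · 2^{1 − 10} < 1, i.e. C(n, 5) < 2^{10 − 1} = 512.
Check values of n near the boundary:
  n = 10: C(10, 5) = 252; 252 < 512? YES
  n = 11: C(11, 5) = 462; 462 < 512? YES
  n = 12: C(12, 5) = 792; 792 < 512? NO
  n = 13: C(13, 5) = 1287; 1287 < 512? NO
  n = 14: C(14, 5) = 2002; 2002 < 512? NO
The largest n with C(n, 5) < 512 is n = 11 (where E[X] = 231/256 ≈ 0.9023438). Hence R(5, 5) > 11, i.e. R(5, 5) ≥ 12.

Largest n = 11; hence R(5, 5) > 11.


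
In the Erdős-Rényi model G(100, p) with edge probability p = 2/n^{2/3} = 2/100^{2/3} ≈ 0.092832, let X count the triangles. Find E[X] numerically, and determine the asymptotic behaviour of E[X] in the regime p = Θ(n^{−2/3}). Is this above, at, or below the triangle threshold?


Number of potential triangles: C(100, 3) = 161700.
Each occurs with probability p³ ≈ (0.092832)³ ≈ 8.0000000e-04.
By linearity: E[X] = C(100, 3)·p³ ≈ 161700 · 8.0000000e-04 ≈ 129.36000.
Since α = 2/3 < 1, p = c/n^{2/3} ≫ 1/n is above the triangle threshold p ~ 1/n. Asymptotically E[X] ~ (c³/6)·n^{3(1−α)} = (2³/6)·n^{1} → ∞; triangles are abundant w.h.p.

E[X] ≈ 129.36000; in regime p = Θ(1/n^{2/3}) E[X] diverges (above the triangle threshold p ~ 1/n).


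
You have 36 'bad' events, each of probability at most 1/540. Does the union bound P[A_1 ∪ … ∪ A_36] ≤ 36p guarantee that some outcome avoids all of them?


Union bound: P[∪_{i=1}^{36} A_i] ≤ Σ_i P[A_i] ≤ 36·p = 36·(1/540) = 1/15.
Numerically: 1/15 ≈ 0.0666667.
Is 1/15 < 1? YES.
Since P[∪ A_i] ≤ 1/15 < 1, the complement has P[∩ A_i^c] ≥ 1 − 1/15 = 14/15 > 0, so some outcome avoids every A_i.

36·p = 1/15 ≈ 0.0666667; existence CERTIFIED by the union bound.


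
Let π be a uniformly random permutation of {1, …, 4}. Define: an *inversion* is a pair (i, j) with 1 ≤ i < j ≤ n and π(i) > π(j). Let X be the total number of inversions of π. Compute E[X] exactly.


Write X = Σ X_I over the C(4, 2) = 6 pairs i < j, with X_I the indicator of one inversion.
There are 6 indicators.
For each fixed pair i < j, the values π(i) and π(j) are two distinct elements of {1, …, 4} in uniformly random order; by symmetry P[π(i) > π(j)] = 1/2.
By linearity: E[X] = 6 · (1/2) = C(4, 2) · (1/2) = 6/2 = 3 ≈ 3.00000.

E[X] = 3 = 3.00000.


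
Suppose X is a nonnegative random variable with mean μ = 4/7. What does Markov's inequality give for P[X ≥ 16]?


μ = E[X] = 4/7, a = 16.
Markov: P[X ≥ 16] ≤ μ/a = (4/7)/16 = 1/28.
Numerically: ≈ 0.036.
(Since a = 16 > μ = 0.571, the bound 1/28 is < 1 and informative.)

P[X ≥ 16] ≤ 1/28 ≈ 0.036.


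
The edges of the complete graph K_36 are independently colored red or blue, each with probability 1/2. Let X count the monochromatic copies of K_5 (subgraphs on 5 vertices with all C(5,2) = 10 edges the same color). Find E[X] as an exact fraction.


Let X = Σ_S X_S over the C(36, 5) = 376992 subsets S of size 5, where X_S = 1 if the K_5 on S is monochromatic.
For a fixed S, the K_5 on S has C(5, 2) = 10 edges. P[all 10 edges red] = (1/2)^10, and likewise for blue, so P[monochromatic] = 2·(1/2)^10 = 2^{1 − 10} = 1/512.
By linearity of expectation: E[X] = C(36, 5) · 2^{1 − 10} = 376992 · 1/512 = 11781/16.
Numerically: E[X] ≈ 736.3125.

E[X] = C(36,5)·2^(1−C(5,2)) = 11781/16 ≈ 736.3125.


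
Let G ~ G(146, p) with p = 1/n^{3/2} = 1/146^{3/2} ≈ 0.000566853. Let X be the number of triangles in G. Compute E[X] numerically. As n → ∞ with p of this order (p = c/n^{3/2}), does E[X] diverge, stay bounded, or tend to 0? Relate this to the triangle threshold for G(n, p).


Number of potential triangles: C(146, 3) = 508080.
Each occurs with probability p³ ≈ (0.000566853)³ ≈ 1.82142859e-10.
By linearity: E[X] = C(146, 3)·p³ ≈ 508080 · 1.82142859e-10 ≈ 0.000093.
Since α = 3/2 > 1, p = c/n^{3/2} = o(1/n) is below the triangle threshold p ~ 1/n. Asymptotically E[X] ~ (c³/6)·n^{3(1−α)} = (1³/6)·n^{-1.5} → 0, so by Markov's inequality G has no triangles w.h.p.

E[X] ≈ 0.000093; in regime p = Θ(1/n^{3/2}) E[X] tends to 0 (below the triangle threshold p ~ 1/n).


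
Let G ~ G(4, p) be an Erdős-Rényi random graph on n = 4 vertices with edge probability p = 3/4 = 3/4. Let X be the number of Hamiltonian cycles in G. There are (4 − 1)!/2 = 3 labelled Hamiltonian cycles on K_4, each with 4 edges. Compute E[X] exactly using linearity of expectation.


K_4 has (4 − 1)!/2 = 3 labelled Hamiltonian cycles.
For each such Hamiltonian cycle H, let X_H = 1 if all 4 edges of H are present in G. Then P[X_H = 1] = p^{4} = (3/4)^{4} = 81/256.
Summing the indicators: E[X] = Σ_H E[X_H] = 3 · p^{4} = 3 · 81/256 = 243/256.
Numerically: E[X] ≈ 0.94922.

E[X] = 3 · (3/4)^{4} = 243/256 ≈ 0.94922.


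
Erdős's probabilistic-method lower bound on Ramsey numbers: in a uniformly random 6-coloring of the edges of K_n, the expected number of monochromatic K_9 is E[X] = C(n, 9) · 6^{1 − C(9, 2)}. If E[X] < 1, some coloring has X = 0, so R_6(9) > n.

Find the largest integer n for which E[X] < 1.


We need C(n, 9) · 6^{1 − 36} < 1, i.e. C(n, 9) < 6^{36 − 1} = 1719070799748422591028658176.
Check values of n near the boundary:
  n = 4406: C(4406, 9) = 1710356485221788389505285700; 1710356485221788389505285700 < 1719070799748422591028658176? YES
  n = 4407: C(4407, 9) = 1713856532599459170657070050; 1713856532599459170657070050 < 1719070799748422591028658176? YES
  n = 4408: C(4408, 9) = 1717362945146264156457459600; 1717362945146264156457459600 < 1719070799748422591028658176? YES
  n = 4409: C(4409, 9) = 1720875732988608787686577131; 1720875732988608787686577131 < 1719070799748422591028658176? NO
  n = 4410: C(4410, 9) = 1724394906266704102180823710; 1724394906266704102180823710 < 1719070799748422591028658176? NO
  n = 4411: C(4411, 9) = 1727920475134582415883601405; 1727920475134582415883601405 < 1719070799748422591028658176? NO
The largest n with C(n, 9) < 1719070799748422591028658176 is n = 4408 (where E[X] = 35778394690547169926197075/35813974994758803979763712 ≈ 0.999007). Hence R_6(9) > 4408, i.e. R_6(9) ≥ 4409.

Largest n = 4408; hence R_6(9) > 4408.


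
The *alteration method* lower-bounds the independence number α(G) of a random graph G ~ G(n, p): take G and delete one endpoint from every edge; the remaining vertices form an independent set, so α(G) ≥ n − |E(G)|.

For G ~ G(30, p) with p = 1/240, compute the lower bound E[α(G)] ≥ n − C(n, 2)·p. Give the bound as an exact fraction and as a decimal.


E[|E(G)|] = C(30, 2)·p = 435 · (1/240) = 29/16.
E[α(G)] ≥ n − E[|E(G)|] = 30 − 29/16 = 451/16.
Numerically: ≈ 28.18750.
(This is only a lower bound; the true E[α(G)] may be larger.)

E[α(G)] ≥ 451/16 ≈ 28.18750.


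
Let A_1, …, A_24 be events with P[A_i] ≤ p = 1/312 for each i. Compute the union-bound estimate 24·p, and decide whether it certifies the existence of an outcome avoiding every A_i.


Union bound: P[∪_{i=1}^{24} A_i] ≤ Σ_i P[A_i] ≤ 24·p = 24·(1/312) = 1/13.
Numerically: 1/13 ≈ 0.0769231.
Is 1/13 < 1? YES.
Since P[∪ A_i] ≤ 1/13 < 1, the complement has P[∩ A_i^c] ≥ 1 − 1/13 = 12/13 > 0, so some outcome avoids every A_i.

24·p = 1/13 ≈ 0.0769231; existence CERTIFIED by the union bound.


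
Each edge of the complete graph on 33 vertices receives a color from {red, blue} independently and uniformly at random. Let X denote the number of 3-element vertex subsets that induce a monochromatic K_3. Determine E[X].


Let X = Σ_S X_S over the C(33, 3) = 5456 subsets S of size 3, where X_S = 1 if the K_3 on S is monochromatic.
For a fixed S, the K_3 on S has C(3, 2) = 3 edges. P[all 3 edges red] = (1/2)^3, and likewise for blue, so P[monochromatic] = 2·(1/2)^3 = 2^{1 − 3} = 1/4.
By linearity: E[X] = C(33, 3) · 2^{1 − 3} = 5456 · 1/4 = 1364.
Numerically: E[X] ≈ 1364.000000.

E[X] = C(33,3)·2^(1−C(3,2)) = 1364 ≈ 1364.000000.


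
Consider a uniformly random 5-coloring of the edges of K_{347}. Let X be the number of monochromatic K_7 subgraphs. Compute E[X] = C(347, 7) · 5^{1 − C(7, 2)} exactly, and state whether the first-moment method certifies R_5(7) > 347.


E[X] = C(347, 7) · 5^{1 − 21} = 113090774900334 · 5^{−20} = 113090774900334/95367431640625.
As a reduced fraction: E[X] = 113090774900334/95367431640625 ≈ 1.1858.
Is E[X] < 1? NO.
Since E[X] ≥ 1, the first-moment bound is inconclusive at n = 347; it does NOT by itself certify R_5(7) > 347.

E[X] = 113090774900334/95367431640625 ≈ 1.1858; E[X] ≥ 1; first-moment method inconclusive here.


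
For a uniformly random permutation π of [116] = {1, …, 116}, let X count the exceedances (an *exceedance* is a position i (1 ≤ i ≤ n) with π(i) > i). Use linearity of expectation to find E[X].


Write X = Σ_{i=1}^{116} X_i, where X_i = 1_{π(i) > i}.
For each fixed i, π(i) is uniform over {1, …, 116} (marginal of a uniform permutation), so P[π(i) > i] = (n − i)/n. Summing: Σ_{i=1}^{116} (n − i)/n = (0 + 1 + … + 115)/116 = 116(116 − 1)/(2·116) = (116 − 1)/2.
Hence E[X] = Σ_{i=1}^{116} (116 − i)/116 = 115/2 ≈ 57.50000.

E[X] = 115/2 = 57.50000.


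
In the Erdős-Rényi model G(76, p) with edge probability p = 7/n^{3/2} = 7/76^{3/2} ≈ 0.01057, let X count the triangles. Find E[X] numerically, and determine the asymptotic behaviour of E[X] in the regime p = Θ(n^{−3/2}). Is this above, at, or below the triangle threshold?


Number of potential triangles: C(76, 3) = 70300.
Each occurs with probability p³ ≈ (0.01057)³ ≈ 1.179324e-06.
By linearity: E[X] = C(76, 3)·p³ ≈ 70300 · 1.179324e-06 ≈ 0.0829.
Since α = 3/2 > 1, p = c/n^{3/2} = o(1/n) is below the triangle threshold p ~ 1/n. Asymptotically E[X] ~ (c³/6)·n^{3(1−α)} = (7³/6)·n^{-1.5} → 0, so by Markov's inequality G has no triangles w.h.p.

E[X] ≈ 0.0829; in regime p = Θ(1/n^{3/2}) E[X] tends to 0 (below the triangle threshold p ~ 1/n).


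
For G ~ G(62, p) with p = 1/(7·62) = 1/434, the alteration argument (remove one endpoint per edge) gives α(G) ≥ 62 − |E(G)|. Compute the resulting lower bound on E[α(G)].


E[|E(G)|] = C(62, 2)·p = 1891 · (1/434) = 61/14.
E[α(G)] ≥ n − E[|E(G)|] = 62 − 61/14 = 807/14.
Numerically: ≈ 57.642857.
(This is only a lower bound; the true E[α(G)] may be larger.)

E[α(G)] ≥ 807/14 ≈ 57.642857.


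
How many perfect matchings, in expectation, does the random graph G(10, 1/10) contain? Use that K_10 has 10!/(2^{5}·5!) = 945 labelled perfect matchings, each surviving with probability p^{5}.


K_10 has 10!/(2^{5}·5!) = 945 labelled perfect matchings.
For each such perfect matching H, let X_H = 1 if all 5 edges of H are present in G. Then P[X_H = 1] = p^{5} = (1/10)^{5} = 1/100000.
By linearity: E[X] = Σ_H E[X_H] = 945 · p^{5} = 945 · 1/100000 = 189/20000.
Numerically: E[X] ≈ 0.00945.

E[X] = 945 · (1/10)^{5} = 189/20000 ≈ 0.00945.


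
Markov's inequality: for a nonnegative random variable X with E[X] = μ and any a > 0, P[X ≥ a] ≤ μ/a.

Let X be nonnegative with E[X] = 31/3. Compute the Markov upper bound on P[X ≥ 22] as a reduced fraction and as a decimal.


μ = E[X] = 31/3, a = 22.
Markov: P[X ≥ 22] ≤ μ/a = (31/3)/22 = 31/66.
Numerically: ≈ 0.470.
(Since a = 22 > μ = 10.333, the bound 31/66 is < 1 and informative.)

P[X ≥ 22] ≤ 31/66 ≈ 0.470.


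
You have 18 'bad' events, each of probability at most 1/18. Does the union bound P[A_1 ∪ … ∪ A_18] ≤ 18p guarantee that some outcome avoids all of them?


Union bound: P[∪_{i=1}^{18} A_i] ≤ Σ_i P[A_i] ≤ 18·p = 18·(1/18) = 1.
Numerically: 1 ≈ 1.0000000.
Is 1 < 1? NO.
Since the bound 1 is ≥ 1, the union bound is uninformative here; it does NOT by itself certify existence.

18·p = 1 ≈ 1.0000000; existence NOT certified by the union bound.
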